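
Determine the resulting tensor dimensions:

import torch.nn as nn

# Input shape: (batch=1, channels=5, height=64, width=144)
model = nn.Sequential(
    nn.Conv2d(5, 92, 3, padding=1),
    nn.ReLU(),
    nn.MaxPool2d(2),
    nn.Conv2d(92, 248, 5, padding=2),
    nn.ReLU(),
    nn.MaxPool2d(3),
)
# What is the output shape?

Input shape: (1, 5, 64, 144)
  -> after first Conv2d: (1, 92, 64, 144)
  -> after first MaxPool2d: (1, 92, 32, 72)
  -> after second Conv2d: (1, 248, 32, 72)
Output shape: (1, 248, 10, 24)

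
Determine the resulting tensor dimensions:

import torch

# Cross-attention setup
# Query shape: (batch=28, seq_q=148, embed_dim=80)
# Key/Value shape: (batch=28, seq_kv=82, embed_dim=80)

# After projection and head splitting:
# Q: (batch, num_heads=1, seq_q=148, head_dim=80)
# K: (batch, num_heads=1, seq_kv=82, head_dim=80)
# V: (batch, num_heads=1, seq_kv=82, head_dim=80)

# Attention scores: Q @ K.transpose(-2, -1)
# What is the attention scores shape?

Input shape: (28, 148, 80)
Output shape: (28, 1, 148, 82)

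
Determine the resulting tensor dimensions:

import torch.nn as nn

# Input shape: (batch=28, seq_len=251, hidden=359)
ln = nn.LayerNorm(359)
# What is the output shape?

Input shape: (28, 251, 359)
Output shape: (28, 251, 359)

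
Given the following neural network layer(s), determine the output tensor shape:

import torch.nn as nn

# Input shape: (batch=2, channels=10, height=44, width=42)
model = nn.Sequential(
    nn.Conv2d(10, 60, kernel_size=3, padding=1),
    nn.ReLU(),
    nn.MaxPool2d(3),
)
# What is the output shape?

Input shape: (2, 10, 44, 42)
  -> after Conv2d: (2, 60, 44, 42)
  -> after ReLU: (2, 60, 44, 42)
Output shape: (2, 60, 14, 14)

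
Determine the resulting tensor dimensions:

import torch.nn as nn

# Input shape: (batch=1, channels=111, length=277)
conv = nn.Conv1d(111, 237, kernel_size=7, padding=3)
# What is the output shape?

Input shape: (1, 111, 277)
Output shape: (1, 237, 277)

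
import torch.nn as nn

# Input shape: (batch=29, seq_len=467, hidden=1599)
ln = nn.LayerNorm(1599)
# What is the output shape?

Input shape: (29, 467, 1599)
Output shape: (29, 467, 1599)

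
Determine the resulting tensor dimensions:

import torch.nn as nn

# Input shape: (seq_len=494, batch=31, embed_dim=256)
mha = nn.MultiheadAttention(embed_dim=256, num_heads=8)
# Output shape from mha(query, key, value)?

Input shape: (494, 31, 256)
Output shape: (494, 31, 256)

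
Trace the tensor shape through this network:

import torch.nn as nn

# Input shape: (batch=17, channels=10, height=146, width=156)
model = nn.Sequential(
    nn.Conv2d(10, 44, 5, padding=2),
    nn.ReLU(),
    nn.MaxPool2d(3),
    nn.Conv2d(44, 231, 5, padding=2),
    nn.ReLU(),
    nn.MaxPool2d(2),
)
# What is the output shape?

Input shape: (17, 10, 146, 156)
  -> after first Conv2d: (17, 44, 146, 156)
  -> after first MaxPool2d: (17, 44, 48, 52)
  -> after second Conv2d: (17, 231, 48, 52)
Output shape: (17, 231, 24, 26)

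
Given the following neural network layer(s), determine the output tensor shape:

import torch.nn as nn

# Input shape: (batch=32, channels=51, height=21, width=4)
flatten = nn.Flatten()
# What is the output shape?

Input shape: (32, 51, 21, 4)
Output shape: (32, 4284)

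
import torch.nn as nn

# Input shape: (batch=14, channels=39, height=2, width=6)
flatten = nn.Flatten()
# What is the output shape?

Input shape: (14, 39, 2, 6)
Output shape: (14, 468)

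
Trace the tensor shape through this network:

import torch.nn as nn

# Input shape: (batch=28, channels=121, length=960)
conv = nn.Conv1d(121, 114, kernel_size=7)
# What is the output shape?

Input shape: (28, 121, 960)
Output shape: (28, 114, 954)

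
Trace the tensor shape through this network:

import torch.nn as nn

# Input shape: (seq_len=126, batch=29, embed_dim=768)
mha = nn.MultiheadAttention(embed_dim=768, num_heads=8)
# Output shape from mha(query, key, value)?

Input shape: (126, 29, 768)
Output shape: (126, 29, 768)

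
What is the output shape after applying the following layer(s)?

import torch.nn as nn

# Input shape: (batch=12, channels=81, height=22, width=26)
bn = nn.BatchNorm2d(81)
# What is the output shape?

Input shape: (12, 81, 22, 26)
Output shape: (12, 81, 22, 26)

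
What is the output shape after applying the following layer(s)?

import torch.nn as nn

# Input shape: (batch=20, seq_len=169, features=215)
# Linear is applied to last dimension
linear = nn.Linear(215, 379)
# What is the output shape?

Input shape: (20, 169, 215)
Output shape: (20, 169, 379)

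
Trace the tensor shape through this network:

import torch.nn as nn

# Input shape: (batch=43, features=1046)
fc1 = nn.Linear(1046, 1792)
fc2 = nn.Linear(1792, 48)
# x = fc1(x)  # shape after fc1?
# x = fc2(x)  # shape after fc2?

Input shape: (43, 1046)
  -> after fc1: (43, 1792)
Output shape: (43, 48)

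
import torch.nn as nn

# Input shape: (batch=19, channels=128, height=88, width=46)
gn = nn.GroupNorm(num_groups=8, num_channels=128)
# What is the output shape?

Input shape: (19, 128, 88, 46)
Output shape: (19, 128, 88, 46)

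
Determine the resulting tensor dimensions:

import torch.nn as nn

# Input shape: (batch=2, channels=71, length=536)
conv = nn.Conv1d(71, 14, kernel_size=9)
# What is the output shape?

Input shape: (2, 71, 536)
Output shape: (2, 14, 528)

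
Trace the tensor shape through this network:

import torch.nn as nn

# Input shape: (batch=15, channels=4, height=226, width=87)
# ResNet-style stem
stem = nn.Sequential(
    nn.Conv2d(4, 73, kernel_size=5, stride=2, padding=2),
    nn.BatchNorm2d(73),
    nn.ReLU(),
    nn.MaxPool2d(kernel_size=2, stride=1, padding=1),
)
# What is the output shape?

Input shape: (15, 4, 226, 87)
  -> after Conv2d 5x5 stride=2: (15, 73, 113, 44)
Output shape: (15, 73, 114, 45)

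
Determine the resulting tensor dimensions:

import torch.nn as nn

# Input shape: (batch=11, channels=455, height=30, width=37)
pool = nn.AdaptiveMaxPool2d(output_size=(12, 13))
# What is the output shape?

Input shape: (11, 455, 30, 37)
Output shape: (11, 455, 12, 13)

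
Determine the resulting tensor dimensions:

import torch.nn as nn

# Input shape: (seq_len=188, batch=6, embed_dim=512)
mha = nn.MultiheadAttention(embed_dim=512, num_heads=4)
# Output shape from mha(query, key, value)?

Input shape: (188, 6, 512)
Output shape: (188, 6, 512)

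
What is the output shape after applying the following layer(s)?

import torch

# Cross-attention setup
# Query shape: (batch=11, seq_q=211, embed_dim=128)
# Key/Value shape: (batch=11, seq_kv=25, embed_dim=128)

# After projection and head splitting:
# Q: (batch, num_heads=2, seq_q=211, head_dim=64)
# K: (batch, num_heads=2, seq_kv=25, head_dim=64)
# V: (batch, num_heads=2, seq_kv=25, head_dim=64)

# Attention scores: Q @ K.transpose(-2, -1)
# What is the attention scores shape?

Input shape: (11, 211, 128)
Output shape: (11, 2, 211, 25)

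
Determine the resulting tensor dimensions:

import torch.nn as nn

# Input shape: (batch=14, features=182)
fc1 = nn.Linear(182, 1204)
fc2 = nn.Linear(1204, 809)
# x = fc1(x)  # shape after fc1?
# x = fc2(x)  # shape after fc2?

Input shape: (14, 182)
  -> after fc1: (14, 1204)
Output shape: (14, 809)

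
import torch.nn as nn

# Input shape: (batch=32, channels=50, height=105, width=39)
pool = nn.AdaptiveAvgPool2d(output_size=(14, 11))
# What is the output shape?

Input shape: (32, 50, 105, 39)
Output shape: (32, 50, 14, 11)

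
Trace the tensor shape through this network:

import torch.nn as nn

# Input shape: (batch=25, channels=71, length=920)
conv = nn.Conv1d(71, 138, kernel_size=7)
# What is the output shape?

Input shape: (25, 71, 920)
Output shape: (25, 138, 914)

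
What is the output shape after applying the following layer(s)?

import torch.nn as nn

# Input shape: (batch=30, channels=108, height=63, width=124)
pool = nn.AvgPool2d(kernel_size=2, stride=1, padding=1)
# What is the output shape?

Input shape: (30, 108, 63, 124)
Output shape: (30, 108, 64, 125)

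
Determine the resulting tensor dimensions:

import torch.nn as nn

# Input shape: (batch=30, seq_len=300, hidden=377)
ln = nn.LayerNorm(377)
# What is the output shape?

Input shape: (30, 300, 377)
Output shape: (30, 300, 377)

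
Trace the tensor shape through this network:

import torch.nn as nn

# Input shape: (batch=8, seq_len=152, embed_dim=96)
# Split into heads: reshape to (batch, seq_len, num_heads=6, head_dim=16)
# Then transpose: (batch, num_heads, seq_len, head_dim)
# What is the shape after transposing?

Input shape: (8, 152, 96)
  -> after reshape: (8, 152, 6, 16)
Output shape: (8, 6, 152, 16)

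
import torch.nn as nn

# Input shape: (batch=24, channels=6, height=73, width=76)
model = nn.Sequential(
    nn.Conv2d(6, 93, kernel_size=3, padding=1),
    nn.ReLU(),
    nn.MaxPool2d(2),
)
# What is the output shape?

Input shape: (24, 6, 73, 76)
  -> after Conv2d: (24, 93, 73, 76)
  -> after ReLU: (24, 93, 73, 76)
Output shape: (24, 93, 36, 38)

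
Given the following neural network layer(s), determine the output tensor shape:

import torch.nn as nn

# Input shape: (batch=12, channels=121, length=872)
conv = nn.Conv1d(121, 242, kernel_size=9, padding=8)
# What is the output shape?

Input shape: (12, 121, 872)
Output shape: (12, 242, 880)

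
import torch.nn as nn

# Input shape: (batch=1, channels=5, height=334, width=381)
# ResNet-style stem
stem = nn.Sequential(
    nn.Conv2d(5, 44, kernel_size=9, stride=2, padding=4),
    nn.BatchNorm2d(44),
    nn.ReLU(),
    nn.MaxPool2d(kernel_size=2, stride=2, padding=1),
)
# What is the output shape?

Input shape: (1, 5, 334, 381)
  -> after Conv2d 9x9 stride=2: (1, 44, 167, 191)
Output shape: (1, 44, 84, 96)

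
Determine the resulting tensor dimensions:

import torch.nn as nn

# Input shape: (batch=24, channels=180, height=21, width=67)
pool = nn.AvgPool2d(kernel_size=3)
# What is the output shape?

Input shape: (24, 180, 21, 67)
Output shape: (24, 180, 7, 22)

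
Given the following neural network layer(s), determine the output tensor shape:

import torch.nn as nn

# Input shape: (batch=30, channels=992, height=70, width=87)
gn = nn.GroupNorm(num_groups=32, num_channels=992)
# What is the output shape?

Input shape: (30, 992, 70, 87)
Output shape: (30, 992, 70, 87)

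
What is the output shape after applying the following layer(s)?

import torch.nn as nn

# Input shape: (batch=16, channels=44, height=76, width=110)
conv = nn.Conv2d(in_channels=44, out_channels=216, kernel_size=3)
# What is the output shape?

Input shape: (16, 44, 76, 110)
Output shape: (16, 216, 74, 108)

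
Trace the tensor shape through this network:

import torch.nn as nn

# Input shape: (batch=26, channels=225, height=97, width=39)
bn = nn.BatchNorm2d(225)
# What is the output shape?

Input shape: (26, 225, 97, 39)
Output shape: (26, 225, 97, 39)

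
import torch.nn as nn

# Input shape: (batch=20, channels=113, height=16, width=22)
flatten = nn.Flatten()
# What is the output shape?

Input shape: (20, 113, 16, 22)
Output shape: (20, 39776)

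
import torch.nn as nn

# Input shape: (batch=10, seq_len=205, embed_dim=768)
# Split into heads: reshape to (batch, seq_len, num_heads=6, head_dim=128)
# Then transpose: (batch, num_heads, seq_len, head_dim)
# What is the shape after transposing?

Input shape: (10, 205, 768)
  -> after reshape: (10, 205, 6, 128)
Output shape: (10, 6, 205, 128)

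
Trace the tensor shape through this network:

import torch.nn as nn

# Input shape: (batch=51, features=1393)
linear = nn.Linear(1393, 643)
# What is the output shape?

Input shape: (51, 1393)
Output shape: (51, 643)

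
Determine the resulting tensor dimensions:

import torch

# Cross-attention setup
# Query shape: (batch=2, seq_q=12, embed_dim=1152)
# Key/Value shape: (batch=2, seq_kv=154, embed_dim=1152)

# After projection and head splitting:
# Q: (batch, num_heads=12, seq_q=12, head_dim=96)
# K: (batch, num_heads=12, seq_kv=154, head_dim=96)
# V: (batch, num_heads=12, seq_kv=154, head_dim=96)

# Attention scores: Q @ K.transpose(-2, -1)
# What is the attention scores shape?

Input shape: (2, 12, 1152)
Output shape: (2, 12, 12, 154)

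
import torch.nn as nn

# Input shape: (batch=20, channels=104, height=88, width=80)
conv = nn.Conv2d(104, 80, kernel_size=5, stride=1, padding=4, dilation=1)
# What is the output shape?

Input shape: (20, 104, 88, 80)
Output shape: (20, 80, 92, 84)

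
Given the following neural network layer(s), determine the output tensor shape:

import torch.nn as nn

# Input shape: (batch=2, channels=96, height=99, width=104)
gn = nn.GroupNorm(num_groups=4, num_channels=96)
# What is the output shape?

Input shape: (2, 96, 99, 104)
Output shape: (2, 96, 99, 104)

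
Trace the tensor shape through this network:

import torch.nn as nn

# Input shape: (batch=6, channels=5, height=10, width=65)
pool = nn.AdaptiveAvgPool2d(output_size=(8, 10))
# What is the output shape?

Input shape: (6, 5, 10, 65)
Output shape: (6, 5, 8, 10)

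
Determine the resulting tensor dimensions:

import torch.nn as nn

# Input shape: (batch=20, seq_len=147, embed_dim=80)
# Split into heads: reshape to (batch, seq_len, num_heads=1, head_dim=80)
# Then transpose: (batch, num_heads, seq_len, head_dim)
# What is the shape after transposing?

Input shape: (20, 147, 80)
  -> after reshape: (20, 147, 1, 80)
Output shape: (20, 1, 147, 80)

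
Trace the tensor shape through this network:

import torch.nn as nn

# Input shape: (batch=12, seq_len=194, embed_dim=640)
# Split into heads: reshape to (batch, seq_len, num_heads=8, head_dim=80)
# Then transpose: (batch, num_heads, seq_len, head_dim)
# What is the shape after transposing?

Input shape: (12, 194, 640)
  -> after reshape: (12, 194, 8, 80)
Output shape: (12, 8, 194, 80)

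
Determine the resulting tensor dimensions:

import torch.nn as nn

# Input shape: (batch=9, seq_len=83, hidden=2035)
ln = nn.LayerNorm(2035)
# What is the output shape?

Input shape: (9, 83, 2035)
Output shape: (9, 83, 2035)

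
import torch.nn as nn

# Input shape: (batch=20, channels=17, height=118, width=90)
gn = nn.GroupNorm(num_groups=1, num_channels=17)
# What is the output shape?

Input shape: (20, 17, 118, 90)
Output shape: (20, 17, 118, 90)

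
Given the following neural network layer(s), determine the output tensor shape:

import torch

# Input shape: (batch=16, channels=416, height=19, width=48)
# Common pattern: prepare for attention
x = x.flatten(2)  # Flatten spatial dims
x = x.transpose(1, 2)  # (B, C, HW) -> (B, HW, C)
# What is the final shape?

Input shape: (16, 416, 19, 48)
  -> after flatten(2): (16, 416, 912)
Output shape: (16, 912, 416)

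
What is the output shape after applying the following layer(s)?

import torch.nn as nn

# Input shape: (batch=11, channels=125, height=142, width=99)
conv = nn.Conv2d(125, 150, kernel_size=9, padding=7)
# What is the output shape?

Input shape: (11, 125, 142, 99)
Output shape: (11, 150, 148, 105)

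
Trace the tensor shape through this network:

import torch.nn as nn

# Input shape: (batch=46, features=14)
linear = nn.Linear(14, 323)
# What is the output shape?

Input shape: (46, 14)
Output shape: (46, 323)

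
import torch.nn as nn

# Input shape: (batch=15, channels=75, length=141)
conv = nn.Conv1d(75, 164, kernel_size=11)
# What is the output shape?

Input shape: (15, 75, 141)
Output shape: (15, 164, 131)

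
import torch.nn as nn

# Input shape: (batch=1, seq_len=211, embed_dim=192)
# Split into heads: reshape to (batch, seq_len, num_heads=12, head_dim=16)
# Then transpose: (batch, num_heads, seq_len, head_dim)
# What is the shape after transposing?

Input shape: (1, 211, 192)
  -> after reshape: (1, 211, 12, 16)
Output shape: (1, 12, 211, 16)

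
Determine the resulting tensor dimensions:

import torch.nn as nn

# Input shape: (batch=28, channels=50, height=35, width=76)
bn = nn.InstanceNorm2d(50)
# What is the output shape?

Input shape: (28, 50, 35, 76)
Output shape: (28, 50, 35, 76)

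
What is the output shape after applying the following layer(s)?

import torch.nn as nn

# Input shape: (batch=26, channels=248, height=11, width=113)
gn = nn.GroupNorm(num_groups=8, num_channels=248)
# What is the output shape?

Input shape: (26, 248, 11, 113)
Output shape: (26, 248, 11, 113)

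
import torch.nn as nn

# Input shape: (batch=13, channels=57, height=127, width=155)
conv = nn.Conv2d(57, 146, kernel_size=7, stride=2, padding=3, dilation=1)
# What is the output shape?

Input shape: (13, 57, 127, 155)
Output shape: (13, 146, 64, 78)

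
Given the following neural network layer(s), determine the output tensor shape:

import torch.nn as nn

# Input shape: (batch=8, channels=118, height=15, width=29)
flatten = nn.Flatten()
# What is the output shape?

Input shape: (8, 118, 15, 29)
Output shape: (8, 51330)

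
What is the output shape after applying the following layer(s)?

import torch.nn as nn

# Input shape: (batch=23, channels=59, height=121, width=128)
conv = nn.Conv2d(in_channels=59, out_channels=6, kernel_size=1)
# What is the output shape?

Input shape: (23, 59, 121, 128)
Output shape: (23, 6, 121, 128)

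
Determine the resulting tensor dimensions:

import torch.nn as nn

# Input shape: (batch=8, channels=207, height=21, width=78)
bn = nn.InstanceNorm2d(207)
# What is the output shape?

Input shape: (8, 207, 21, 78)
Output shape: (8, 207, 21, 78)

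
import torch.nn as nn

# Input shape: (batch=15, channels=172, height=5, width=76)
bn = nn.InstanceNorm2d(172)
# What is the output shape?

Input shape: (15, 172, 5, 76)
Output shape: (15, 172, 5, 76)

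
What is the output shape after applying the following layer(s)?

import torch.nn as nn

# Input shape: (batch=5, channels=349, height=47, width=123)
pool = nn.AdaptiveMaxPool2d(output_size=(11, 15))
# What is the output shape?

Input shape: (5, 349, 47, 123)
Output shape: (5, 349, 11, 15)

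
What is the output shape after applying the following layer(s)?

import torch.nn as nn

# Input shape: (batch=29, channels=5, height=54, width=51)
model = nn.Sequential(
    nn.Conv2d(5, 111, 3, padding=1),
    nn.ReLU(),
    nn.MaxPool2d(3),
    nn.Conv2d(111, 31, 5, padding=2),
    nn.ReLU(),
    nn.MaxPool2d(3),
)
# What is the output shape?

Input shape: (29, 5, 54, 51)
  -> after first Conv2d: (29, 111, 54, 51)
  -> after first MaxPool2d: (29, 111, 18, 17)
  -> after second Conv2d: (29, 31, 18, 17)
Output shape: (29, 31, 6, 5)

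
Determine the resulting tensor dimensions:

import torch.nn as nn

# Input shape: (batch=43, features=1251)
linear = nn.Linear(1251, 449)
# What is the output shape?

Input shape: (43, 1251)
Output shape: (43, 449)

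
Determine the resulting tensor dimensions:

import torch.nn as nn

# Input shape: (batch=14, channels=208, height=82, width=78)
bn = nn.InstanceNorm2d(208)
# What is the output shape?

Input shape: (14, 208, 82, 78)
Output shape: (14, 208, 82, 78)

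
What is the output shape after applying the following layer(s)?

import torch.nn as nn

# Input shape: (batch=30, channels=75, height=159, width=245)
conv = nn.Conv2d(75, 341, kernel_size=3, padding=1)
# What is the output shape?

Input shape: (30, 75, 159, 245)
Output shape: (30, 341, 159, 245)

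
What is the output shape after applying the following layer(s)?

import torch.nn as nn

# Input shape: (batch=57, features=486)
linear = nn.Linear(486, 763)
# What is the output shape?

Input shape: (57, 486)
Output shape: (57, 763)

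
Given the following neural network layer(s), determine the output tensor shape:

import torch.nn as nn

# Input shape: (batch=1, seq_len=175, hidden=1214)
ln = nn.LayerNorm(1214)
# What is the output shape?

Input shape: (1, 175, 1214)
Output shape: (1, 175, 1214)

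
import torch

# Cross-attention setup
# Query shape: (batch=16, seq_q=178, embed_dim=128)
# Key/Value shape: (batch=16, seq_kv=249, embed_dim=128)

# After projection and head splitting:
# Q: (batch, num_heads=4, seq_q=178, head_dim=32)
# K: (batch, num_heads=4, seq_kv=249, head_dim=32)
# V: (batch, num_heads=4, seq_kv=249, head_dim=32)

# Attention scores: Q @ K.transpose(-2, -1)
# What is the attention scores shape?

Input shape: (16, 178, 128)
Output shape: (16, 4, 178, 249)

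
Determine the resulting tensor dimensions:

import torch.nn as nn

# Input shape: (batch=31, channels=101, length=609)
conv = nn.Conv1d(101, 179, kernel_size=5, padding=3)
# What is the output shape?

Input shape: (31, 101, 609)
Output shape: (31, 179, 611)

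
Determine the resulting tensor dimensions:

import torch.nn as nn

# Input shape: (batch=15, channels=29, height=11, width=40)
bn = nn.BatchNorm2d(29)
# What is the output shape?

Input shape: (15, 29, 11, 40)
Output shape: (15, 29, 11, 40)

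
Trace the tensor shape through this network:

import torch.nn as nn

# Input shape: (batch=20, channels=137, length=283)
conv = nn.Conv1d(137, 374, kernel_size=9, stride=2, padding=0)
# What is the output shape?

Input shape: (20, 137, 283)
Output shape: (20, 374, 138)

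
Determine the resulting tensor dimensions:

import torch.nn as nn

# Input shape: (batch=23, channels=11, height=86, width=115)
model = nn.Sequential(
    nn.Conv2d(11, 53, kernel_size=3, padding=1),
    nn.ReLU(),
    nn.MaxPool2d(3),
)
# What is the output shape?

Input shape: (23, 11, 86, 115)
  -> after Conv2d: (23, 53, 86, 115)
  -> after ReLU: (23, 53, 86, 115)
Output shape: (23, 53, 28, 38)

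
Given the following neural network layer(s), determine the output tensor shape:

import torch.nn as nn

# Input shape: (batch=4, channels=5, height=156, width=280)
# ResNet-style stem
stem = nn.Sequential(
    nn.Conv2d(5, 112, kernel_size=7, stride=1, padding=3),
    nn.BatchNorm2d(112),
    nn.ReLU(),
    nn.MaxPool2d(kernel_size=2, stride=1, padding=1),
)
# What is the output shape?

Input shape: (4, 5, 156, 280)
  -> after Conv2d 7x7 stride=1: (4, 112, 156, 280)
Output shape: (4, 112, 157, 281)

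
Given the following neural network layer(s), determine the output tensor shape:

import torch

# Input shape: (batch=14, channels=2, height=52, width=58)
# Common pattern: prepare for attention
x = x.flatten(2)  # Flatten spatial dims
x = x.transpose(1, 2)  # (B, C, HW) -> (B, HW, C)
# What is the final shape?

Input shape: (14, 2, 52, 58)
  -> after flatten(2): (14, 2, 3016)
Output shape: (14, 3016, 2)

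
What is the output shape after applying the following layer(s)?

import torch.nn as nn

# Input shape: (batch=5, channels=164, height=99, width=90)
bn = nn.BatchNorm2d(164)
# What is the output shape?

Input shape: (5, 164, 99, 90)
Output shape: (5, 164, 99, 90)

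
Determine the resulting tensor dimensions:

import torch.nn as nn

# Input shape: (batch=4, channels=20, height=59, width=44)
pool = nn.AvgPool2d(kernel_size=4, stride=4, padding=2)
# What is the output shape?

Input shape: (4, 20, 59, 44)
Output shape: (4, 20, 15, 12)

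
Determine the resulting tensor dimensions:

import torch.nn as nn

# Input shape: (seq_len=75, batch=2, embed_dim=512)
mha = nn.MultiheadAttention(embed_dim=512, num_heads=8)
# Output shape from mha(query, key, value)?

Input shape: (75, 2, 512)
Output shape: (75, 2, 512)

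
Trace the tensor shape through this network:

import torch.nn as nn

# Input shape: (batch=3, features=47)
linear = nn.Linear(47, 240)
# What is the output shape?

Input shape: (3, 47)
Output shape: (3, 240)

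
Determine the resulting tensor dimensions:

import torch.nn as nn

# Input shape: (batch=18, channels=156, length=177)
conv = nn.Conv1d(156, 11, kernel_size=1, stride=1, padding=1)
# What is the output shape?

Input shape: (18, 156, 177)
Output shape: (18, 11, 179)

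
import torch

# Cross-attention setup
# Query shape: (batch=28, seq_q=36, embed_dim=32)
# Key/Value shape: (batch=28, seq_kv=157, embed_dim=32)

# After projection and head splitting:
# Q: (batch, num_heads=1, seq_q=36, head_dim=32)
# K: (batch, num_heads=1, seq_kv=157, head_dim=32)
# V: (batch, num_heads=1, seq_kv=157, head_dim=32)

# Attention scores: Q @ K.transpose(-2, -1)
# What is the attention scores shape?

Input shape: (28, 36, 32)
Output shape: (28, 1, 36, 157)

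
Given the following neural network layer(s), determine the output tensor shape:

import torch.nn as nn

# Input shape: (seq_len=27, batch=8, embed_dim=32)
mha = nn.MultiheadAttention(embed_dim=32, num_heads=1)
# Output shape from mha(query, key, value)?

Input shape: (27, 8, 32)
Output shape: (27, 8, 32)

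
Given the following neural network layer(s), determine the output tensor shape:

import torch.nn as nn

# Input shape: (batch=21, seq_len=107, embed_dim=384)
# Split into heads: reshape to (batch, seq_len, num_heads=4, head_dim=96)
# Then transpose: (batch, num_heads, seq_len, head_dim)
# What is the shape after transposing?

Input shape: (21, 107, 384)
  -> after reshape: (21, 107, 4, 96)
Output shape: (21, 4, 107, 96)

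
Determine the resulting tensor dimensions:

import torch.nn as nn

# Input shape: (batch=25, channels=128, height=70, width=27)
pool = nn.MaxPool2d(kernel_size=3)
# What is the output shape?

Input shape: (25, 128, 70, 27)
Output shape: (25, 128, 23, 9)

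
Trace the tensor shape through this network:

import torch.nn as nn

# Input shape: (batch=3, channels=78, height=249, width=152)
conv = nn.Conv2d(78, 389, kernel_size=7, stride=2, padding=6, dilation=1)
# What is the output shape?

Input shape: (3, 78, 249, 152)
Output shape: (3, 389, 128, 79)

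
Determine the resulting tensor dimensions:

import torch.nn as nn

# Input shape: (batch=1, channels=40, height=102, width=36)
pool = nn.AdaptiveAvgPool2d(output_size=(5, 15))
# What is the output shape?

Input shape: (1, 40, 102, 36)
Output shape: (1, 40, 5, 15)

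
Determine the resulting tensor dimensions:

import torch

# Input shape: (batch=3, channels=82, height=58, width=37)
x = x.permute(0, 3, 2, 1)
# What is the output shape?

Input shape: (3, 82, 58, 37)
Output shape: (3, 37, 58, 82)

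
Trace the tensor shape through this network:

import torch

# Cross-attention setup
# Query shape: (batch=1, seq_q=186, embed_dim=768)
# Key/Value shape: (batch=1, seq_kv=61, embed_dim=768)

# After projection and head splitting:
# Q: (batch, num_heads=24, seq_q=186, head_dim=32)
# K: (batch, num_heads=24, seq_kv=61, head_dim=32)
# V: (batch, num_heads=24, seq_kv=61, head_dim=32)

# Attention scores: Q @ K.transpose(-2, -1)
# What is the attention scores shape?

Input shape: (1, 186, 768)
Output shape: (1, 24, 186, 61)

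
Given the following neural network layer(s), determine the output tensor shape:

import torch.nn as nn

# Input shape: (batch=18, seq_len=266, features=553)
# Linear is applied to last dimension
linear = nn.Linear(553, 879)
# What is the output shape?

Input shape: (18, 266, 553)
Output shape: (18, 266, 879)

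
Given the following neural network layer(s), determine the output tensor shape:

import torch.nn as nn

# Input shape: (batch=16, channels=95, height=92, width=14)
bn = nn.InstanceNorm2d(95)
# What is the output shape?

Input shape: (16, 95, 92, 14)
Output shape: (16, 95, 92, 14)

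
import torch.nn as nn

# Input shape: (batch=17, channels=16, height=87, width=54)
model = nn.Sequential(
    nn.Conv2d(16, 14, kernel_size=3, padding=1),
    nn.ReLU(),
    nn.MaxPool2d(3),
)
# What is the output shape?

Input shape: (17, 16, 87, 54)
  -> after Conv2d: (17, 14, 87, 54)
  -> after ReLU: (17, 14, 87, 54)
Output shape: (17, 14, 29, 18)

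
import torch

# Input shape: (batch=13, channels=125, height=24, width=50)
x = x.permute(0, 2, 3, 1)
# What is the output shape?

Input shape: (13, 125, 24, 50)
Output shape: (13, 24, 50, 125)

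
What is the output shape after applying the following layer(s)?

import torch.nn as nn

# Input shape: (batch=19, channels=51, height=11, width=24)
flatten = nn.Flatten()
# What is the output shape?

Input shape: (19, 51, 11, 24)
Output shape: (19, 13464)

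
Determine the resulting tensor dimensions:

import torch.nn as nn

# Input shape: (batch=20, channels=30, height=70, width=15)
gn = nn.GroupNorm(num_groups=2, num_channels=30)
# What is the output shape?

Input shape: (20, 30, 70, 15)
Output shape: (20, 30, 70, 15)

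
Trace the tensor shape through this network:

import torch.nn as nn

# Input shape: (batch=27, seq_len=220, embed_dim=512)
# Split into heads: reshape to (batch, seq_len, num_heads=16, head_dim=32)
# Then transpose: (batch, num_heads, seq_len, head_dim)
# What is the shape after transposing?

Input shape: (27, 220, 512)
  -> after reshape: (27, 220, 16, 32)
Output shape: (27, 16, 220, 32)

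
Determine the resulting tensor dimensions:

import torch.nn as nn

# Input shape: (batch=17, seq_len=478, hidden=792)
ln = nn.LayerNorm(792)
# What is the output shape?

Input shape: (17, 478, 792)
Output shape: (17, 478, 792)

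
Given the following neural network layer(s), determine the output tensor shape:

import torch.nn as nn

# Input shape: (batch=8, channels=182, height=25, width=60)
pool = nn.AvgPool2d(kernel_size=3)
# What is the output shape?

Input shape: (8, 182, 25, 60)
Output shape: (8, 182, 8, 20)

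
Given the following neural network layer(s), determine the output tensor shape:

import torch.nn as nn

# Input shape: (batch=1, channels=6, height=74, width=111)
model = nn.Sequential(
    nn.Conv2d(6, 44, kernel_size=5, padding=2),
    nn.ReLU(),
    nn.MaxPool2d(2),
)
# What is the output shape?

Input shape: (1, 6, 74, 111)
  -> after Conv2d: (1, 44, 74, 111)
  -> after ReLU: (1, 44, 74, 111)
Output shape: (1, 44, 37, 55)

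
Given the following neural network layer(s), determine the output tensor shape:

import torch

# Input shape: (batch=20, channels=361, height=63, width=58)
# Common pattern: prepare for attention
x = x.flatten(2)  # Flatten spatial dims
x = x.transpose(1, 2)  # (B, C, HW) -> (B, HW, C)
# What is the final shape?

Input shape: (20, 361, 63, 58)
  -> after flatten(2): (20, 361, 3654)
Output shape: (20, 3654, 361)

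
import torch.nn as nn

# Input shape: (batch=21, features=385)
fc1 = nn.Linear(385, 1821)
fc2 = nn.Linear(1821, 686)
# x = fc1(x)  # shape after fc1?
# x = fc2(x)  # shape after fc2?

Input shape: (21, 385)
  -> after fc1: (21, 1821)
Output shape: (21, 686)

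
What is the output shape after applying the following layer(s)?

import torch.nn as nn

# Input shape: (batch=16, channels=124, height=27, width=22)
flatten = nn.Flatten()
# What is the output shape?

Input shape: (16, 124, 27, 22)
Output shape: (16, 73656)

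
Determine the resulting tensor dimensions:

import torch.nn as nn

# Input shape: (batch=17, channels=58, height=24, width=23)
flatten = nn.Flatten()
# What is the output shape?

Input shape: (17, 58, 24, 23)
Output shape: (17, 32016)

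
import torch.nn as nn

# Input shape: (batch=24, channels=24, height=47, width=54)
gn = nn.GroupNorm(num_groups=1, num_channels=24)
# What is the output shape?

Input shape: (24, 24, 47, 54)
Output shape: (24, 24, 47, 54)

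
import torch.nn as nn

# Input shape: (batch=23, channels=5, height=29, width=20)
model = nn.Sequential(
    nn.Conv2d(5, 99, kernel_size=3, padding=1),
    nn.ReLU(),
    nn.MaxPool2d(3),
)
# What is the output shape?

Input shape: (23, 5, 29, 20)
  -> after Conv2d: (23, 99, 29, 20)
  -> after ReLU: (23, 99, 29, 20)
Output shape: (23, 99, 9, 6)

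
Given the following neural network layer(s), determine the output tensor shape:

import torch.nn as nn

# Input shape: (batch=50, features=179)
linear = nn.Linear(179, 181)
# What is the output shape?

Input shape: (50, 179)
Output shape: (50, 181)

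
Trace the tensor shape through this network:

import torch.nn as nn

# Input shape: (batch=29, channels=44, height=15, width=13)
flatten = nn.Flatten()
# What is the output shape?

Input shape: (29, 44, 15, 13)
Output shape: (29, 8580)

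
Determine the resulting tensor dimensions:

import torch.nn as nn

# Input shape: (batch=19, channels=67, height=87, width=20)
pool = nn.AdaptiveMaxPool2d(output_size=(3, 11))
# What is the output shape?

Input shape: (19, 67, 87, 20)
Output shape: (19, 67, 3, 11)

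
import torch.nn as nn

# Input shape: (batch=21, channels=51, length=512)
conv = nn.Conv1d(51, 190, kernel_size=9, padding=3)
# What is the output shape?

Input shape: (21, 51, 512)
Output shape: (21, 190, 510)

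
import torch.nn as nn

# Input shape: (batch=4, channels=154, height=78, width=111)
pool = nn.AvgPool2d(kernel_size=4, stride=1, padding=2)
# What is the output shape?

Input shape: (4, 154, 78, 111)
Output shape: (4, 154, 79, 112)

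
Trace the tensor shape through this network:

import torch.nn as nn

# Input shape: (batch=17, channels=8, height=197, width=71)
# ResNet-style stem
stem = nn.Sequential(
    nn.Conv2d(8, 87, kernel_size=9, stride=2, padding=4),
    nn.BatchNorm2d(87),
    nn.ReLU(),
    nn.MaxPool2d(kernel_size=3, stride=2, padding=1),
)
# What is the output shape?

Input shape: (17, 8, 197, 71)
  -> after Conv2d 9x9 stride=2: (17, 87, 99, 36)
Output shape: (17, 87, 50, 18)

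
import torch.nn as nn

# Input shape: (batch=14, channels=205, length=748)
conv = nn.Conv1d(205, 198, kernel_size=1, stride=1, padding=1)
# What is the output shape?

Input shape: (14, 205, 748)
Output shape: (14, 198, 750)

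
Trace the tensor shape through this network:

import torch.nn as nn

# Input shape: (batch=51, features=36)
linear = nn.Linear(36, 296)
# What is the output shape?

Input shape: (51, 36)
Output shape: (51, 296)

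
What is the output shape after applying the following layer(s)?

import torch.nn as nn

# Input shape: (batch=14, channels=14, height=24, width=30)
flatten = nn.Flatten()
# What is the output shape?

Input shape: (14, 14, 24, 30)
Output shape: (14, 10080)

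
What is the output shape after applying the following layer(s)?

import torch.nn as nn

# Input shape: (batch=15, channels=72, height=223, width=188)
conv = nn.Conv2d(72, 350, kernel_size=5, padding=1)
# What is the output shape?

Input shape: (15, 72, 223, 188)
Output shape: (15, 350, 221, 186)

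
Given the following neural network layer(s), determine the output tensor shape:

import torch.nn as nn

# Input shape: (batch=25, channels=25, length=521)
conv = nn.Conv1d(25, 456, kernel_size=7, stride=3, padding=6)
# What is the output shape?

Input shape: (25, 25, 521)
Output shape: (25, 456, 176)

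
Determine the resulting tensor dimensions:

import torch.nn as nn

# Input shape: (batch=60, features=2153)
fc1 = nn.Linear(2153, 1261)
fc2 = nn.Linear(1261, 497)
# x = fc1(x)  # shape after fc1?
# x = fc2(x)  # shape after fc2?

Input shape: (60, 2153)
  -> after fc1: (60, 1261)
Output shape: (60, 497)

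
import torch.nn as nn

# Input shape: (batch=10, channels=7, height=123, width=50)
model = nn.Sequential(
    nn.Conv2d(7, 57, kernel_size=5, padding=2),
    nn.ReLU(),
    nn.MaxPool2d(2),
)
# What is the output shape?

Input shape: (10, 7, 123, 50)
  -> after Conv2d: (10, 57, 123, 50)
  -> after ReLU: (10, 57, 123, 50)
Output shape: (10, 57, 61, 25)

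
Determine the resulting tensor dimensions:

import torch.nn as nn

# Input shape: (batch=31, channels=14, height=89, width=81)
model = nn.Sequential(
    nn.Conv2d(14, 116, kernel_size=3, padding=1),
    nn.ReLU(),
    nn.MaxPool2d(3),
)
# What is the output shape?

Input shape: (31, 14, 89, 81)
  -> after Conv2d: (31, 116, 89, 81)
  -> after ReLU: (31, 116, 89, 81)
Output shape: (31, 116, 29, 27)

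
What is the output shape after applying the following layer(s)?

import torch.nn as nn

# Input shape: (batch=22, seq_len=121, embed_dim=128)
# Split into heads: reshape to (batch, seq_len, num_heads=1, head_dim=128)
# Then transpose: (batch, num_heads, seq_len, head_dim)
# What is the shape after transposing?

Input shape: (22, 121, 128)
  -> after reshape: (22, 121, 1, 128)
Output shape: (22, 1, 121, 128)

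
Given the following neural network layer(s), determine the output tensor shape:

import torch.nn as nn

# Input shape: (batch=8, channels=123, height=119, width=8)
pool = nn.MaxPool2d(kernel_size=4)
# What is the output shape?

Input shape: (8, 123, 119, 8)
Output shape: (8, 123, 29, 2)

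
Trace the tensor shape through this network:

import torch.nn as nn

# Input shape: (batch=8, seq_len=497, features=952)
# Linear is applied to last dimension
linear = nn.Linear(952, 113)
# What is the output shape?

Input shape: (8, 497, 952)
Output shape: (8, 497, 113)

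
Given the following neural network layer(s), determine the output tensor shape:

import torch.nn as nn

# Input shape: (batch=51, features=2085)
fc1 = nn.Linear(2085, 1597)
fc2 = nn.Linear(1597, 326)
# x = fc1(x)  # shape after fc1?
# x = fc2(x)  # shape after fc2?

Input shape: (51, 2085)
  -> after fc1: (51, 1597)
Output shape: (51, 326)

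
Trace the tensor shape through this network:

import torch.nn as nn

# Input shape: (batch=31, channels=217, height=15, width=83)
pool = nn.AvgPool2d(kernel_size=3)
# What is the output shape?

Input shape: (31, 217, 15, 83)
Output shape: (31, 217, 5, 27)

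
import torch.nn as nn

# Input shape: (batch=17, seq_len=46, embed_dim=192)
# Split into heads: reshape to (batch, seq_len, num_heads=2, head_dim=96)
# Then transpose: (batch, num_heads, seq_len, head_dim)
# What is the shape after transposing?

Input shape: (17, 46, 192)
  -> after reshape: (17, 46, 2, 96)
Output shape: (17, 2, 46, 96)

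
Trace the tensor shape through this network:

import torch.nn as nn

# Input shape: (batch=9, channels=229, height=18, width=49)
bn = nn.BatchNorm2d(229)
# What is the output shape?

Input shape: (9, 229, 18, 49)
Output shape: (9, 229, 18, 49)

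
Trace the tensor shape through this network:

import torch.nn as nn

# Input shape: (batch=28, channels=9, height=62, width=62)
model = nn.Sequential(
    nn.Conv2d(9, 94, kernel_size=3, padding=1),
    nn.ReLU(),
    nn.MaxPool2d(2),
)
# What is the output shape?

Input shape: (28, 9, 62, 62)
  -> after Conv2d: (28, 94, 62, 62)
  -> after ReLU: (28, 94, 62, 62)
Output shape: (28, 94, 31, 31)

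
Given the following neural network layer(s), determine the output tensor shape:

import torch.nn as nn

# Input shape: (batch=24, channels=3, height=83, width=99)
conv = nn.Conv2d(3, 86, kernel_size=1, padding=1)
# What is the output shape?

Input shape: (24, 3, 83, 99)
Output shape: (24, 86, 85, 101)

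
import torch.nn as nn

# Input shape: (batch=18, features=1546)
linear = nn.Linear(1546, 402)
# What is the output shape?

Input shape: (18, 1546)
Output shape: (18, 402)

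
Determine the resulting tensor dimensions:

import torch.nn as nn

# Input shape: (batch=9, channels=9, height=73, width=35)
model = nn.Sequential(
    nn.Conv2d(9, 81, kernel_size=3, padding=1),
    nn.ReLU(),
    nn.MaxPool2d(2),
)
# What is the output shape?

Input shape: (9, 9, 73, 35)
  -> after Conv2d: (9, 81, 73, 35)
  -> after ReLU: (9, 81, 73, 35)
Output shape: (9, 81, 36, 17)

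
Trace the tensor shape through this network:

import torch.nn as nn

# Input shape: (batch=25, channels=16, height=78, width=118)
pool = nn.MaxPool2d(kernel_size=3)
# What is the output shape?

Input shape: (25, 16, 78, 118)
Output shape: (25, 16, 26, 39)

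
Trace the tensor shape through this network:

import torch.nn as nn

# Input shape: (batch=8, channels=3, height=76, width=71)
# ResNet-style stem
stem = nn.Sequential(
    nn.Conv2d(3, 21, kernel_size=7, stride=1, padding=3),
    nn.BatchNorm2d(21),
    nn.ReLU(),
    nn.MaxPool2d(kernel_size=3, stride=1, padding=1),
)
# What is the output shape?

Input shape: (8, 3, 76, 71)
  -> after Conv2d 7x7 stride=1: (8, 21, 76, 71)
Output shape: (8, 21, 76, 71)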